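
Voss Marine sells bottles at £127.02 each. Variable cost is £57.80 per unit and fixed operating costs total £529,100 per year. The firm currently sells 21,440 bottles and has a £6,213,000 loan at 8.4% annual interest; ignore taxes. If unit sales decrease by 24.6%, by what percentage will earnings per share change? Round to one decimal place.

-84.3%

Total contribution margin = 21,440 × £69.22 = £1,484,076.80.
Operating income = contribution − fixed costs = £1,484,076.80 − £529,100 = £954,976.80.
After interest of £521,892.00, pre-tax earnings = £433,084.80.
Degree of combined leverage = contribution ÷ (EBIT − I) = £1,484,076.80 ÷ £433,084.80 = 3.4268.
EPS therefore changes by 3.4268 × (-24.6%) = -84.3%.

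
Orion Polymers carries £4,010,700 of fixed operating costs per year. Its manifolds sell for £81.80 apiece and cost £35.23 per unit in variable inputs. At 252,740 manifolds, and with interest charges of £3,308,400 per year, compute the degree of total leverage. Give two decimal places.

Contribution at this volume is 252,740 × £46.57 = £11,770,101.80.
Subtracting fixed costs: EBIT = £11,770,101.80 − £4,010,700 = £7,759,401.80. Interest = £3,308,400.00.
DOL = £11,770,101.80 ÷ £7,759,401.80 = 1.5169; DFL = £7,759,401.80 ÷ £4,451,001.80 = 1.7433.
Combined leverage = 1.5169 × 1.7433 = 2.6444.

2.64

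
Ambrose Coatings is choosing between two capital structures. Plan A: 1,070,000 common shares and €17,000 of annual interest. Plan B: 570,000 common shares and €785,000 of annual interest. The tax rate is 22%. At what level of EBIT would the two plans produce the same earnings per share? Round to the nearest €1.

Set EPS_A = EPS_B: (EBIT − €17,000)(1 − 0.22) ÷ 1,070,000 = (EBIT − €785,000)(1 − 0.22) ÷ 570,000.
Cancelling (1 − t) and cross-multiplying: 570,000·(EBIT − 17,000) = 1,070,000·(EBIT − 785,000).
EBIT × (1,070,000 − 570,000) = 785,000 × 1,070,000 − 17,000 × 570,000 = 830,260,000,000, so EBIT = 830,260,000,000 ÷ 500,000 = 1,660,520.00.

€1,660,520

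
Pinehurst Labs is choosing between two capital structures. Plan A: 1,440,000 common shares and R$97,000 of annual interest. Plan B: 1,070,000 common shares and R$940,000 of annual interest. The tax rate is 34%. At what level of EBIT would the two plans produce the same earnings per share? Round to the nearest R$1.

R$3,377,865

At indifference, (EBIT − 97,000)(1 − t)/1,440,000 = (EBIT − 940,000)(1 − t)/1,070,000.
The (1 − t) factor cancels: (EBIT − 97,000) × 1,070,000 = (EBIT − 940,000) × 1,440,000.
EBIT × (1,440,000 − 1,070,000) = 940,000 × 1,440,000 − 97,000 × 1,070,000 = 1,249,810,000,000, so EBIT = 1,249,810,000,000 ÷ 370,000 = 3,377,864.86.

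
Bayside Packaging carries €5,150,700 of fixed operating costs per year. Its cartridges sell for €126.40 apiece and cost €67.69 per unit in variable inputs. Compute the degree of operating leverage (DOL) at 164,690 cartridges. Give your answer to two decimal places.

2.14

Contribution at this volume is 164,690 × €58.71 = €9,668,949.90.
Operating income = contribution − fixed costs = €9,668,949.90 − €5,150,700 = €4,518,249.90.
Degree of operating leverage = €9,668,949.90 / €4,518,249.90 = 2.1400.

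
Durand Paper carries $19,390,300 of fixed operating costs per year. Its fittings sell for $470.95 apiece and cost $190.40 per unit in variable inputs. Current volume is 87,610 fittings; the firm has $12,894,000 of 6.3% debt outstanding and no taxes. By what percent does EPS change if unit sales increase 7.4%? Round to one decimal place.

At 87,610 units, contribution = 87,610 × $280.55 = $24,578,985.50.
Subtracting fixed costs: EBIT = $24,578,985.50 − $19,390,300 = $5,188,685.50.
After interest of $812,322.00, pre-tax earnings = $4,376,363.50.
DCL = total CM / (EBIT − I) = $24,578,985.50 / $4,376,363.50 = 5.6163.
EPS therefore changes by 5.6163 × (+7.4%) = +41.6%.

+41.6%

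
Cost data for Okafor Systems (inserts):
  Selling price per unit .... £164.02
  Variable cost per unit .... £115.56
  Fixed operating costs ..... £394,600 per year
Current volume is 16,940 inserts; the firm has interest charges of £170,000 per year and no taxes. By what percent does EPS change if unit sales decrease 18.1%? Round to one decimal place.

Total contribution margin = 16,940 × £48.46 = £820,912.40.
EBIT = £820,912.40 − £394,600 = £426,312.40.
After interest of £170,000.00, pre-tax earnings = £256,312.40.
DCL = total CM / (EBIT − I) = £820,912.40 / £256,312.40 = 3.2028.
EPS therefore changes by 3.2028 × (-18.1%) = -58.0%.

-58.0%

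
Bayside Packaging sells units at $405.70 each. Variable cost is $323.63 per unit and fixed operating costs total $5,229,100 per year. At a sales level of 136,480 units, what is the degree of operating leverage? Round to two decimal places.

1.88

Total contribution margin = 136,480 × $82.07 = $11,200,913.60.
EBIT = $11,200,913.60 − $5,229,100 = $5,971,813.60.
So DOL = total CM / EBIT = $11,200,913.60 / $5,971,813.60 = 1.8756.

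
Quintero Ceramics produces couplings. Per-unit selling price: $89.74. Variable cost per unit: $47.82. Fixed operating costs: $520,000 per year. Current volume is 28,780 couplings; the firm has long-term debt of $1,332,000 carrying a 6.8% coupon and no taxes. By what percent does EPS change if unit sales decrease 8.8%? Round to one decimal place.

-17.8%

Contribution at this volume is 28,780 × $41.92 = $1,206,457.60.
Operating income = contribution − fixed costs = $1,206,457.60 − $520,000 = $686,457.60.
After interest of $90,576.00, pre-tax earnings = $595,881.60.
DCL = total CM / (EBIT − I) = $1,206,457.60 / $595,881.60 = 2.0247.
EPS therefore changes by 2.0247 × (-8.8%) = -17.8%.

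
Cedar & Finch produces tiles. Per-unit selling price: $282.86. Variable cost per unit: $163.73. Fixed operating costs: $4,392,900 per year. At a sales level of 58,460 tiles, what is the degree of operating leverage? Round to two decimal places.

2.71

Contribution at this volume is 58,460 × $119.13 = $6,964,339.80.
EBIT = $6,964,339.80 − $4,392,900 = $2,571,439.80.
DOL = contribution ÷ EBIT = $6,964,339.80 ÷ $2,571,439.80 = 2.7083.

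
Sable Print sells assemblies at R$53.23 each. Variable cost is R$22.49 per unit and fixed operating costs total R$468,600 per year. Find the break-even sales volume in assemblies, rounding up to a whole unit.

15,244 assemblies

Unit CM = price − variable cost = R$53.23 − R$22.49 = R$30.74.
Break-even Q = R$468,600 / R$30.74 = 15,243.98 → 15,244 assemblies.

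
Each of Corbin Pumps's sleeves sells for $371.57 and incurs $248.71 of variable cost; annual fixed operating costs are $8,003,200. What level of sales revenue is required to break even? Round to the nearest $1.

CM per unit = $371.57 − $248.71 = $122.86; CM ratio = $122.86 / $371.57 = 0.3307.
Break-even revenue = fixed costs × price ÷ CM = $8,003,200 × $371.57 ÷ $122.86 = $24,204,371.

$24,204,371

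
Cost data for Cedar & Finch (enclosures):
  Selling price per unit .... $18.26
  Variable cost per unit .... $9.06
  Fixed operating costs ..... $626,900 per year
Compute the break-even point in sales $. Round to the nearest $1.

$1,244,260

CM per unit = $18.26 − $9.06 = $9.20; CM ratio = $9.20 / $18.26 = 0.5038.
Break-even sales = FC ÷ CM ratio = $626,900 × $18.26 / $9.20 = $1,244,260.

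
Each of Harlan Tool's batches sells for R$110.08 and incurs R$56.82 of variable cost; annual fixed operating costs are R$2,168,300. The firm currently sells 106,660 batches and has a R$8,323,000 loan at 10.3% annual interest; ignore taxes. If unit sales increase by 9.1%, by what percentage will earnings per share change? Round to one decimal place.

Total contribution margin = 106,660 × R$53.26 = R$5,680,711.60.
EBIT = R$5,680,711.60 − R$2,168,300 = R$3,512,411.60.
After interest of R$857,269.00, pre-tax earnings = R$2,655,142.60.
Degree of combined leverage = contribution ÷ (EBIT − I) = R$5,680,711.60 ÷ R$2,655,142.60 = 2.1395.
%ΔEPS = DCL × %ΔSales = 2.1395 × +9.1% = +19.5%.

+19.5%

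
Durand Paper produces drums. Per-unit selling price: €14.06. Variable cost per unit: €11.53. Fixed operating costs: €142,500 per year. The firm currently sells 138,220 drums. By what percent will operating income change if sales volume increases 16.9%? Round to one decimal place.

Total contribution margin = 138,220 × €2.53 = €349,696.60.
EBIT = €349,696.60 − €142,500 = €207,196.60.
Degree of operating leverage = €349,696.60 / €207,196.60 = 1.6878.
%ΔEBIT = DOL × %ΔSales = 1.6878 × +16.9% = +28.5%.

+28.5%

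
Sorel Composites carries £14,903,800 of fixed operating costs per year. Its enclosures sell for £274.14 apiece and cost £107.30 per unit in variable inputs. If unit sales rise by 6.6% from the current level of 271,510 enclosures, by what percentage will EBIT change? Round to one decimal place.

At 271,510 units, contribution = 271,510 × £166.84 = £45,298,728.40.
EBIT = £45,298,728.40 − £14,903,800 = £30,394,928.40.
DOL = contribution ÷ EBIT = £45,298,728.40 ÷ £30,394,928.40 = 1.4903.
%ΔEBIT = DOL × %ΔSales = 1.4903 × +6.6% = +9.8%.

+9.8%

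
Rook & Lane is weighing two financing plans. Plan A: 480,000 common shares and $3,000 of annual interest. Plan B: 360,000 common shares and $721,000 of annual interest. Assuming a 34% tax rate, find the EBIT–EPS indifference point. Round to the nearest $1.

$2,875,000

Set EPS_A = EPS_B: (EBIT − $3,000)(1 − 0.34) ÷ 480,000 = (EBIT − $721,000)(1 − 0.34) ÷ 360,000.
Cancelling (1 − t) and cross-multiplying: 360,000·(EBIT − 3,000) = 480,000·(EBIT − 721,000).
Solving, EBIT = (721,000·480,000 − 3,000·360,000) / (480,000 − 360,000) = 345,000,000,000 / 120,000 = 2,875,000.00.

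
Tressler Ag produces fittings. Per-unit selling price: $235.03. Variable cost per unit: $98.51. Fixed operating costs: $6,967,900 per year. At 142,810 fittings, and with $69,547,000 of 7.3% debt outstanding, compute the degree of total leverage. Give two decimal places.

2.62

Total contribution margin = 142,810 × $136.52 = $19,496,421.20.
Subtracting fixed costs: EBIT = $19,496,421.20 − $6,967,900 = $12,528,521.20. Interest = $5,076,931.00.
DOL = $19,496,421.20 ÷ $12,528,521.20 = 1.5562; DFL = $12,528,521.20 ÷ $7,451,590.20 = 1.6813.
DCL = DOL × DFL = 1.5562 × 1.6813 = 2.6164.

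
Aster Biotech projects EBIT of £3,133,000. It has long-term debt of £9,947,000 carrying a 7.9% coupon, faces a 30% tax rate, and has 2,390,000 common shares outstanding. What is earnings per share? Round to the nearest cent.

Interest = £785,813.00, so EBT = £3,133,000 − £785,813.00 = £2,347,187.00.
After tax at 30%: net income = £2,347,187.00 × 0.70 = £1,643,030.90.
EPS = £1,643,030.90 ÷ 2,390,000 = £0.69.

£0.69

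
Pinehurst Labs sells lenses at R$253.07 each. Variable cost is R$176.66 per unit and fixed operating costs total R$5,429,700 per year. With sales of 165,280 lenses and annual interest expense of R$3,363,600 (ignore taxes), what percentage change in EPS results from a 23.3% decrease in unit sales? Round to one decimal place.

-76.7%

Contribution at this volume is 165,280 × R$76.41 = R$12,629,044.80.
Operating income = contribution − fixed costs = R$12,629,044.80 − R$5,429,700 = R$7,199,344.80.
Interest = R$3,363,600.00, so EBIT − I = R$3,835,744.80.
Degree of combined leverage = contribution ÷ (EBIT − I) = R$12,629,044.80 ÷ R$3,835,744.80 = 3.2925.
EPS therefore changes by 3.2925 × (-23.3%) = -76.7%.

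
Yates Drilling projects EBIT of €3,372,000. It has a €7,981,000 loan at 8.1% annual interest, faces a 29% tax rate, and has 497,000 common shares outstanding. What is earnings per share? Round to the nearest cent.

Interest = €646,461.00, so EBT = €3,372,000 − €646,461.00 = €2,725,539.00.
After tax at 29%: net income = €2,725,539.00 × 0.71 = €1,935,132.69.
EPS = €1,935,132.69 ÷ 497,000 = €3.89.

€3.89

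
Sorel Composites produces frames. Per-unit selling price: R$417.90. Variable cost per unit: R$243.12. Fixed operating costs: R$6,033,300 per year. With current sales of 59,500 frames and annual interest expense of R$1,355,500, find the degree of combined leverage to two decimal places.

Total contribution margin = 59,500 × R$174.78 = R$10,399,410.00.
Subtracting fixed costs: EBIT = R$10,399,410.00 − R$6,033,300 = R$4,366,110.00. Interest = R$1,355,500.00.
DOL = R$10,399,410.00 ÷ R$4,366,110.00 = 2.3818; DFL = R$4,366,110.00 ÷ R$3,010,610.00 = 1.4502.
DCL = DOL × DFL = 2.3818 × 1.4502 = 3.4541.

3.45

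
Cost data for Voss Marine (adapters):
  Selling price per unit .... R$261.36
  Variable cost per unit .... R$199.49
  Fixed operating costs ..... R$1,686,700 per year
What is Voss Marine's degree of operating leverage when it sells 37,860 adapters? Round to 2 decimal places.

Total contribution margin = 37,860 × R$61.87 = R$2,342,398.20.
Subtracting fixed costs: EBIT = R$2,342,398.20 − R$1,686,700 = R$655,698.20.
Degree of operating leverage = R$2,342,398.20 / R$655,698.20 = 3.5724.

3.57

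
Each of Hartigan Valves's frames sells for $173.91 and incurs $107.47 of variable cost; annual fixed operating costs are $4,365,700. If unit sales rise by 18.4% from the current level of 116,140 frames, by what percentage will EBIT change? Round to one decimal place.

+42.4%

Contribution at this volume is 116,140 × $66.44 = $7,716,341.60.
Operating income = contribution − fixed costs = $7,716,341.60 − $4,365,700 = $3,350,641.60.
DOL = contribution ÷ EBIT = $7,716,341.60 ÷ $3,350,641.60 = 2.3029.
Operating income changes by 2.3029 × +18.4% = +42.4%.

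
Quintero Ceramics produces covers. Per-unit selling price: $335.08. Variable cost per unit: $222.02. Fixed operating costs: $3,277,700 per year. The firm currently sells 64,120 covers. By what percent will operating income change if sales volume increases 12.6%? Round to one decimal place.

At 64,120 units, contribution = 64,120 × $113.06 = $7,249,407.20.
Operating income = contribution − fixed costs = $7,249,407.20 − $3,277,700 = $3,971,707.20.
Degree of operating leverage = $7,249,407.20 / $3,971,707.20 = 1.8253.
%ΔEBIT = DOL × %ΔSales = 1.8253 × +12.6% = +23.0%.

+23.0%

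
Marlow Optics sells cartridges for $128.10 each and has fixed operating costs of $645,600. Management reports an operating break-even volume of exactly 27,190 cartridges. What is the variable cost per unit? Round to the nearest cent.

At break-even, FC = Q × (P − VC), so P − VC = $645,600 ÷ 27,190 = $23.7440.
Variable cost per unit = $128.10 − $23.7440 = $104.36.

$104.36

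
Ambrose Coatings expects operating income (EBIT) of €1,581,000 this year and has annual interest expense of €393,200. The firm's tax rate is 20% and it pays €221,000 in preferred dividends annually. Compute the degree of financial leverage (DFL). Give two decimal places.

1.73

Annual interest charges come to €393,200.00.
Preferred dividends grossed up pre-tax: €221,000 / (1 − 0.20) = €276,250.00.
DFL = EBIT ÷ [EBIT − I − D_p/(1−t)] = €1,581,000 ÷ [€1,581,000 − €393,200.00 − €276,250.00] = €1,581,000 ÷ €911,550.00 = 1.7344.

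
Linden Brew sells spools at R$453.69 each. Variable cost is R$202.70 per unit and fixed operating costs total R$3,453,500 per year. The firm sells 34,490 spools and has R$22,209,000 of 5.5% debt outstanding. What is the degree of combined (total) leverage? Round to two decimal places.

2.17

Total contribution margin = 34,490 × R$250.99 = R$8,656,645.10.
Subtracting fixed costs: EBIT = R$8,656,645.10 − R$3,453,500 = R$5,203,145.10. Interest = R$1,221,495.00.
DOL = R$8,656,645.10 ÷ R$5,203,145.10 = 1.6637; DFL = R$5,203,145.10 ÷ R$3,981,650.10 = 1.3068.
Combined leverage = 1.6637 × 1.3068 = 2.1741.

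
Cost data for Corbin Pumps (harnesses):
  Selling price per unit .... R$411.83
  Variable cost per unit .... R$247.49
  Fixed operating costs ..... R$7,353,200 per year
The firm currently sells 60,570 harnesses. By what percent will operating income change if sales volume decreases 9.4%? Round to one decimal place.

Contribution at this volume is 60,570 × R$164.34 = R$9,954,073.80.
Subtracting fixed costs: EBIT = R$9,954,073.80 − R$7,353,200 = R$2,600,873.80.
DOL = contribution ÷ EBIT = R$9,954,073.80 ÷ R$2,600,873.80 = 3.8272.
Operating income changes by 3.8272 × -9.4% = -36.0%.

-36.0%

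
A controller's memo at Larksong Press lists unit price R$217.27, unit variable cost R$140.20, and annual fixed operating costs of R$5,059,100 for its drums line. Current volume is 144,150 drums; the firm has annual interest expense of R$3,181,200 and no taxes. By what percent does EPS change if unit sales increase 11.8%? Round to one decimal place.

+45.7%

Contribution at this volume is 144,150 × R$77.07 = R$11,109,640.50.
Subtracting fixed costs: EBIT = R$11,109,640.50 − R$5,059,100 = R$6,050,540.50.
Interest = R$3,181,200.00, so EBIT − I = R$2,869,340.50.
Degree of combined leverage = contribution ÷ (EBIT − I) = R$11,109,640.50 ÷ R$2,869,340.50 = 3.8718.
%ΔEPS = DCL × %ΔSales = 3.8718 × +11.8% = +45.7%.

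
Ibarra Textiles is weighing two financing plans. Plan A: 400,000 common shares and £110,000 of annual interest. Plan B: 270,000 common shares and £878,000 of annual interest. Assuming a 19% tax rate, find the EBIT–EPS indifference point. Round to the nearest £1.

Set EPS_A = EPS_B: (EBIT − £110,000)(1 − 0.19) ÷ 400,000 = (EBIT − £878,000)(1 − 0.19) ÷ 270,000.
The (1 − t) factor cancels: (EBIT − 110,000) × 270,000 = (EBIT − 878,000) × 400,000.
EBIT × (400,000 − 270,000) = 878,000 × 400,000 − 110,000 × 270,000 = 321,500,000,000, so EBIT = 321,500,000,000 ÷ 130,000 = 2,473,076.92.

£2,473,077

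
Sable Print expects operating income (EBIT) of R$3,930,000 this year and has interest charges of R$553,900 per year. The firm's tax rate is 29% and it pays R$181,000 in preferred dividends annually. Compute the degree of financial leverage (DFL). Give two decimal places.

Interest = R$553,900.00.
Preferred dividends grossed up pre-tax: R$181,000 / (1 − 0.29) = R$254,929.58.
DFL = EBIT ÷ [EBIT − I − D_p/(1−t)] = R$3,930,000 ÷ [R$3,930,000 − R$553,900.00 − R$254,929.58] = R$3,930,000 ÷ R$3,121,170.42 = 1.2591.

1.26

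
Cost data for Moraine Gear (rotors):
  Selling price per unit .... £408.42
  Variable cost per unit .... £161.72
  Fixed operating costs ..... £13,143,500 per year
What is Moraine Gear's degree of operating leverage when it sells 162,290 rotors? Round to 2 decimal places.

Contribution at this volume is 162,290 × £246.70 = £40,036,943.00.
Operating income = contribution − fixed costs = £40,036,943.00 − £13,143,500 = £26,893,443.00.
DOL = contribution ÷ EBIT = £40,036,943.00 ÷ £26,893,443.00 = 1.4887.

1.49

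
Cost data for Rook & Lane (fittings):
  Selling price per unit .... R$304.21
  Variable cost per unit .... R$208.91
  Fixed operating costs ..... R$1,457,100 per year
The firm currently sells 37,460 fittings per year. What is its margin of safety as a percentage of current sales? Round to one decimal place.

59.2%

Contribution margin per unit = R$304.21 − R$208.91 = R$95.30. Break-even units = R$1,457,100 ÷ R$95.30 = 15,289.61; break-even revenue = 15,289.61 × R$304.21 = R$4,651,252.79.
Actual sales revenue = 37,460 × R$304.21 = R$11,395,706.60.
Margin of safety = (R$11,395,706.60 − R$4,651,252.79) ÷ R$11,395,706.60 = 59.2%.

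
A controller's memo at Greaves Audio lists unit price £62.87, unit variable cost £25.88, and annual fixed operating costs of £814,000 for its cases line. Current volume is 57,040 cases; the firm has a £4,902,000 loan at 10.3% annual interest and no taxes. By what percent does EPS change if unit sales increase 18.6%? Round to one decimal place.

Contribution at this volume is 57,040 × £36.99 = £2,109,909.60.
Subtracting fixed costs: EBIT = £2,109,909.60 − £814,000 = £1,295,909.60.
Interest = £504,906.00, so EBIT − I = £791,003.60.
DCL = total CM / (EBIT − I) = £2,109,909.60 / £791,003.60 = 2.6674.
EPS therefore changes by 2.6674 × (+18.6%) = +49.6%.

+49.6%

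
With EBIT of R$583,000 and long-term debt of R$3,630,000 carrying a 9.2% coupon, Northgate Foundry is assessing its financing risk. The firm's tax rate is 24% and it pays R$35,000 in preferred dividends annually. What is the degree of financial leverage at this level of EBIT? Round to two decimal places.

2.87

Annual interest charges come to R$333,960.00.
Pre-tax preferred-dividend burden = R$35,000 ÷ (1 − 0.24) = R$46,052.63.
DFL = EBIT ÷ [EBIT − I − D_p/(1−t)] = R$583,000 ÷ [R$583,000 − R$333,960.00 − R$46,052.63] = R$583,000 ÷ R$202,987.37 = 2.8721.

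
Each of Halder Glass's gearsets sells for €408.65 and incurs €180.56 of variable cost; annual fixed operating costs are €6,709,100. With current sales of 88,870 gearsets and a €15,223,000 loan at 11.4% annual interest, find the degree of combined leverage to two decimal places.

1.71

Contribution at this volume is 88,870 × €228.09 = €20,270,358.30.
EBIT = €20,270,358.30 − €6,709,100 = €13,561,258.30. Interest = €1,735,422.00.
DOL = €20,270,358.30 ÷ €13,561,258.30 = 1.4947; DFL = €13,561,258.30 ÷ €11,825,836.30 = 1.1467.
DCL = DOL × DFL = 1.4947 × 1.1467 = 1.7140.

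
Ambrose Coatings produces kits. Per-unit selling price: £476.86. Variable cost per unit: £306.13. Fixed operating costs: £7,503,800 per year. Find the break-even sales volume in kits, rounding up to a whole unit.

43,952 kits

Contribution margin per unit = £476.86 − £306.13 = £170.73.
Units to break even: £7,503,800 ÷ £170.73 = 43,951.27, rounded up to 43,952.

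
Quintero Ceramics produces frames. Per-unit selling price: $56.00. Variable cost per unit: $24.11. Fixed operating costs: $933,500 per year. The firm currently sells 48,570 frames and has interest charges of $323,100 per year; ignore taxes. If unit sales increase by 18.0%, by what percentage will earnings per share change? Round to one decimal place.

+95.4%

Contribution at this volume is 48,570 × $31.89 = $1,548,897.30.
EBIT = $1,548,897.30 − $933,500 = $615,397.30.
After interest of $323,100.00, pre-tax earnings = $292,297.30.
Degree of combined leverage = contribution ÷ (EBIT − I) = $1,548,897.30 ÷ $292,297.30 = 5.2990.
EPS therefore changes by 5.2990 × (+18.0%) = +95.4%.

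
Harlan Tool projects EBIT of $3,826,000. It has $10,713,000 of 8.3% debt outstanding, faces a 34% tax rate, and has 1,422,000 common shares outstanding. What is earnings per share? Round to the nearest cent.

$1.36

Pre-tax income = $3,826,000 − $889,179.00 = $2,936,821.00.
After tax at 34%: net income = $2,936,821.00 × 0.66 = $1,938,301.86.
EPS = $1,938,301.86 ÷ 1,422,000 = $1.36.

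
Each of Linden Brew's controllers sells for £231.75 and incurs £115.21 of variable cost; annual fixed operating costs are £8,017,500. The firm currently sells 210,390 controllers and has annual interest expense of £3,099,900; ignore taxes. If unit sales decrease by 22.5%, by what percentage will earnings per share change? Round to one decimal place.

At 210,390 units, contribution = 210,390 × £116.54 = £24,518,850.60.
EBIT = £24,518,850.60 − £8,017,500 = £16,501,350.60.
Interest = £3,099,900.00, so EBIT − I = £13,401,450.60.
Degree of combined leverage = contribution ÷ (EBIT − I) = £24,518,850.60 ÷ £13,401,450.60 = 1.8296.
%ΔEPS = DCL × %ΔSales = 1.8296 × -22.5% = -41.2%.

-41.2%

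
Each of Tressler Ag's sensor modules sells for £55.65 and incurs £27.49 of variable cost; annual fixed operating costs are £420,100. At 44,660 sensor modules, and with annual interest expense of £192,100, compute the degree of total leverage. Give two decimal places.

At 44,660 units, contribution = 44,660 × £28.16 = £1,257,625.60.
Operating income = contribution − fixed costs = £1,257,625.60 − £420,100 = £837,525.60. Interest = £192,100.00, so EBIT − I = £645,425.60.
DCL = contribution ÷ (EBIT − I) = £1,257,625.60 ÷ £645,425.60 = 1.9485.

1.95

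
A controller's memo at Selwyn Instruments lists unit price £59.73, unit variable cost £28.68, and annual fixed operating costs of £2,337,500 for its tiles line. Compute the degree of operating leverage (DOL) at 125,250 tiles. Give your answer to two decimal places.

2.51

Contribution at this volume is 125,250 × £31.05 = £3,889,012.50.
EBIT = £3,889,012.50 − £2,337,500 = £1,551,512.50.
So DOL = total CM / EBIT = £3,889,012.50 / £1,551,512.50 = 2.5066.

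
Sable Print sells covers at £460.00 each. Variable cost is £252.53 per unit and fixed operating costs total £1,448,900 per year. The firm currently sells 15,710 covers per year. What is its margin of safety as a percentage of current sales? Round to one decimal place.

55.5%

Contribution margin per unit = £460.00 − £252.53 = £207.47. Break-even units = £1,448,900 ÷ £207.47 = 6,983.66; break-even revenue = 6,983.66 × £460.00 = £3,212,483.73.
Current sales = 15,710 × £460.00 = £7,226,600.00.
Margin of safety = (£7,226,600.00 − £3,212,483.73) ÷ £7,226,600.00 = 55.5%.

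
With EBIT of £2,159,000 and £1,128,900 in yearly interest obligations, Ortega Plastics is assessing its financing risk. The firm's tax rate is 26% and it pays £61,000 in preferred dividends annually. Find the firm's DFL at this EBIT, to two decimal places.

2.28

Interest = £1,128,900.00.
Pre-tax preferred-dividend burden = £61,000 ÷ (1 − 0.26) = £82,432.43.
DFL = EBIT ÷ [EBIT − I − D_p/(1−t)] = £2,159,000 ÷ [£2,159,000 − £1,128,900.00 − £82,432.43] = £2,159,000 ÷ £947,667.57 = 2.2782.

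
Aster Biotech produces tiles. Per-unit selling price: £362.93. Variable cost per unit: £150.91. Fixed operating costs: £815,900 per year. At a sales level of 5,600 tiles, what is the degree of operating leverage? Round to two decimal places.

3.20

Total contribution margin = 5,600 × £212.02 = £1,187,312.00.
EBIT = £1,187,312.00 − £815,900 = £371,412.00.
So DOL = total CM / EBIT = £1,187,312.00 / £371,412.00 = 3.1968.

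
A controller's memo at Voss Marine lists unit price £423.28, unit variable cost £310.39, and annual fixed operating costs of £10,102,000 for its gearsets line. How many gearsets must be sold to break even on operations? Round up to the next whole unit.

Unit CM = price − variable cost = £423.28 − £310.39 = £112.89.
Units to break even: £10,102,000 ÷ £112.89 = 89,485.34, rounded up to 89,486.

89,486 gearsets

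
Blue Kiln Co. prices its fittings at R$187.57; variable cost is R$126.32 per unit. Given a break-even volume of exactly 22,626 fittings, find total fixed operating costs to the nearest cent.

R$1,385,842.50

Each unit contributes R$187.57 − R$126.32 = R$61.25.
Fixed costs = break-even units × CM = 22,626 × R$61.25 = R$1,385,842.50.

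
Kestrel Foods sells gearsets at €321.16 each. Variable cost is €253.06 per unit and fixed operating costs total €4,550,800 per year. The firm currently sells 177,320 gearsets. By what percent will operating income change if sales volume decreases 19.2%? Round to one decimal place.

Contribution at this volume is 177,320 × €68.10 = €12,075,492.00.
EBIT = €12,075,492.00 − €4,550,800 = €7,524,692.00.
So DOL = total CM / EBIT = €12,075,492.00 / €7,524,692.00 = 1.6048.
%ΔEBIT = DOL × %ΔSales = 1.6048 × -19.2% = -30.8%.

-30.8%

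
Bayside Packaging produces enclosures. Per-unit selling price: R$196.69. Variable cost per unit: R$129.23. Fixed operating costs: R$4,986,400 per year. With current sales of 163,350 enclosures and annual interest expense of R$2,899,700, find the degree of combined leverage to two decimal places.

Total contribution margin = 163,350 × R$67.46 = R$11,019,591.00.
Subtracting fixed costs: EBIT = R$11,019,591.00 − R$4,986,400 = R$6,033,191.00. Interest = R$2,899,700.00.
DOL = R$11,019,591.00 ÷ R$6,033,191.00 = 1.8265; DFL = R$6,033,191.00 ÷ R$3,133,491.00 = 1.9254.
Combined leverage = 1.8265 × 1.9254 = 3.5167.

3.52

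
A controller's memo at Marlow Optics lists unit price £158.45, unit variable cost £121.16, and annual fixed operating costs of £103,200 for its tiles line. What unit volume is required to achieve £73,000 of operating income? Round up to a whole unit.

4,726 tiles

Unit CM = price − variable cost = £158.45 − £121.16 = £37.29.
Need Q such that Q × £37.29 − £103,200 = £73,000, i.e. Q = £176,200 / £37.29 = 4,725.13 → 4,726.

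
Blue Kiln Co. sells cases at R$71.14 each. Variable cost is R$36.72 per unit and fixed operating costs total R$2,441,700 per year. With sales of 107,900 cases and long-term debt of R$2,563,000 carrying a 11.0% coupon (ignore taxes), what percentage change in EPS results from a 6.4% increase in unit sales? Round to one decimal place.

Total contribution margin = 107,900 × R$34.42 = R$3,713,918.00.
Subtracting fixed costs: EBIT = R$3,713,918.00 − R$2,441,700 = R$1,272,218.00.
Interest = R$281,930.00, so EBIT − I = R$990,288.00.
Degree of combined leverage = contribution ÷ (EBIT − I) = R$3,713,918.00 ÷ R$990,288.00 = 3.7503.
%ΔEPS = DCL × %ΔSales = 3.7503 × +6.4% = +24.0%.

+24.0%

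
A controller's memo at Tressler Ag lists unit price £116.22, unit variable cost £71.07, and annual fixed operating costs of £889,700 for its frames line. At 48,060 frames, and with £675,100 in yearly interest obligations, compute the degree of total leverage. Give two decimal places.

3.59

Total contribution margin = 48,060 × £45.15 = £2,169,909.00.
EBIT = £2,169,909.00 − £889,700 = £1,280,209.00. Interest = £675,100.00, so EBIT − I = £605,109.00.
DCL = contribution ÷ (EBIT − I) = £2,169,909.00 ÷ £605,109.00 = 3.5860.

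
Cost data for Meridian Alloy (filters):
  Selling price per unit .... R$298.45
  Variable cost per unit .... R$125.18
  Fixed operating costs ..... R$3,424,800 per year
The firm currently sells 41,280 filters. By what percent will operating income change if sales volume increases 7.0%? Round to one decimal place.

At 41,280 units, contribution = 41,280 × R$173.27 = R$7,152,585.60.
Operating income = contribution − fixed costs = R$7,152,585.60 − R$3,424,800 = R$3,727,785.60.
Degree of operating leverage = R$7,152,585.60 / R$3,727,785.60 = 1.9187.
So EBIT moves 1.9187 × (+7.0%) = +13.4%.

+13.4%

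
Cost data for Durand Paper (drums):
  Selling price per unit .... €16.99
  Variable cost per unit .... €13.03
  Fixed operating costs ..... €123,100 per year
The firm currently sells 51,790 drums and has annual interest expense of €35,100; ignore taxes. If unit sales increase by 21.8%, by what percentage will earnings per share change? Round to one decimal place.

Contribution at this volume is 51,790 × €3.96 = €205,088.40.
Subtracting fixed costs: EBIT = €205,088.40 − €123,100 = €81,988.40.
After interest of €35,100.00, pre-tax earnings = €46,888.40.
DCL = total CM / (EBIT − I) = €205,088.40 / €46,888.40 = 4.3740.
%ΔEPS = DCL × %ΔSales = 4.3740 × +21.8% = +95.4%.

+95.4%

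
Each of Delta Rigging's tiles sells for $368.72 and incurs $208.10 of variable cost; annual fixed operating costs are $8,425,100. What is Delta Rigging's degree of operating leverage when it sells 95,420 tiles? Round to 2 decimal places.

At 95,420 units, contribution = 95,420 × $160.62 = $15,326,360.40.
EBIT = $15,326,360.40 − $8,425,100 = $6,901,260.40.
Degree of operating leverage = $15,326,360.40 / $6,901,260.40 = 2.2208.

2.22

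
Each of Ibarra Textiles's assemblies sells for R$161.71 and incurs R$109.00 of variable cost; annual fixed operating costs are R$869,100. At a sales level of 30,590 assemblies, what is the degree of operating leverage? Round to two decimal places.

Contribution at this volume is 30,590 × R$52.71 = R$1,612,398.90.
Subtracting fixed costs: EBIT = R$1,612,398.90 − R$869,100 = R$743,298.90.
Degree of operating leverage = R$1,612,398.90 / R$743,298.90 = 2.1692.

2.17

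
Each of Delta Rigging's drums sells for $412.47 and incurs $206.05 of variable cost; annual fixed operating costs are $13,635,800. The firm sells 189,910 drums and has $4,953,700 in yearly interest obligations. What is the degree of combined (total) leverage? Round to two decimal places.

Contribution at this volume is 189,910 × $206.42 = $39,201,222.20.
EBIT = $39,201,222.20 − $13,635,800 = $25,565,422.20. Interest = $4,953,700.00, so EBIT − I = $20,611,722.20.
DCL = contribution ÷ (EBIT − I) = $39,201,222.20 ÷ $20,611,722.20 = 1.9019.

1.90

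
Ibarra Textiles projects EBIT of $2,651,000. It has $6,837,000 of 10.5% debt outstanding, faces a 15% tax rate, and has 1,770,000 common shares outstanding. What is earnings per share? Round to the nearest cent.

Pre-tax income = $2,651,000 − $717,885.00 = $1,933,115.00.
After tax at 15%: net income = $1,933,115.00 × 0.85 = $1,643,147.75.
Per share: $1,643,147.75 / 1,770,000 shares = $0.93.

$0.93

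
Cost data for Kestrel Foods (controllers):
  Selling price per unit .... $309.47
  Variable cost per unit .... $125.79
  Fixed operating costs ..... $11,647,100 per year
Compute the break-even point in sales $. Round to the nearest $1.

CM per unit = $309.47 − $125.79 = $183.68; CM ratio = $183.68 / $309.47 = 0.5935.
Break-even sales = FC ÷ CM ratio = $11,647,100 × $309.47 / $183.68 = $19,623,410.

$19,623,410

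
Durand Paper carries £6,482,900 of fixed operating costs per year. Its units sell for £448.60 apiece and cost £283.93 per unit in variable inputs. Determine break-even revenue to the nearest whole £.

£17,660,952

CM per unit = £448.60 − £283.93 = £164.67; CM ratio = £164.67 / £448.60 = 0.3671.
Break-even revenue = fixed costs × price ÷ CM = £6,482,900 × £448.60 ÷ £164.67 = £17,660,952.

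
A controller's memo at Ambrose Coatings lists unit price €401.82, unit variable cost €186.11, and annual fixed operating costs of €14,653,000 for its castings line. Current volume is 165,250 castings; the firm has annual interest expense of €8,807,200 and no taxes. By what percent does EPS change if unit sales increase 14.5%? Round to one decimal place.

+42.4%

Total contribution margin = 165,250 × €215.71 = €35,646,077.50.
EBIT = €35,646,077.50 − €14,653,000 = €20,993,077.50.
Interest = €8,807,200.00, so EBIT − I = €12,185,877.50.
DCL = total CM / (EBIT − I) = €35,646,077.50 / €12,185,877.50 = 2.9252.
EPS therefore changes by 2.9252 × (+14.5%) = +42.4%.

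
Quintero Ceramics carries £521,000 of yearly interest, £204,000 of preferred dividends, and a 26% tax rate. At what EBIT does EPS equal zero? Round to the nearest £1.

£796,676

Preferred dividends are paid after tax, so their pre-tax equivalent is £204,000 ÷ (1 − 0.26) = £275,675.68.
Financial break-even EBIT = interest + D_p ÷ (1 − t) = £521,000 + £275,675.68 = £796,675.68.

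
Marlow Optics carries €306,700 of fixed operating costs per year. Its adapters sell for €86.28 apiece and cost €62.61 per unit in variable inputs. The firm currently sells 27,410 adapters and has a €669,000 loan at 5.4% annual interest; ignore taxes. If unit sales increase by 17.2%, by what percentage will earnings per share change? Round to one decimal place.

+36.5%

At 27,410 units, contribution = 27,410 × €23.67 = €648,794.70.
Operating income = contribution − fixed costs = €648,794.70 − €306,700 = €342,094.70.
After interest of €36,126.00, pre-tax earnings = €305,968.70.
DCL = total CM / (EBIT − I) = €648,794.70 / €305,968.70 = 2.1205.
%ΔEPS = DCL × %ΔSales = 2.1205 × +17.2% = +36.5%.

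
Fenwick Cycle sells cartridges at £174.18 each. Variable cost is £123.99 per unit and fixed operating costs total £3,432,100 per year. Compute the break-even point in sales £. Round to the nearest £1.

CM per unit = £174.18 − £123.99 = £50.19; CM ratio = £50.19 / £174.18 = 0.2882.
Break-even sales = FC ÷ CM ratio = £3,432,100 × £174.18 / £50.19 = £11,910,803.

£11,910,803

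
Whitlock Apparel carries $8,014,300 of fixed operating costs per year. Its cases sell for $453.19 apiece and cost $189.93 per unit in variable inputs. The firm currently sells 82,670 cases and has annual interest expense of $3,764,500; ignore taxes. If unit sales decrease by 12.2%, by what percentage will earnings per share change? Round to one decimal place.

-26.6%

Total contribution margin = 82,670 × $263.26 = $21,763,704.20.
Subtracting fixed costs: EBIT = $21,763,704.20 − $8,014,300 = $13,749,404.20.
Interest = $3,764,500.00, so EBIT − I = $9,984,904.20.
DCL = total CM / (EBIT − I) = $21,763,704.20 / $9,984,904.20 = 2.1797.
%ΔEPS = DCL × %ΔSales = 2.1797 × -12.2% = -26.6%.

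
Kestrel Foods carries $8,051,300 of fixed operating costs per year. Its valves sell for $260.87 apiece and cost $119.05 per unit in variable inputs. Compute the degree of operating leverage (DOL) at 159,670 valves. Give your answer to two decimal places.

1.55

At 159,670 units, contribution = 159,670 × $141.82 = $22,644,399.40.
Operating income = contribution − fixed costs = $22,644,399.40 − $8,051,300 = $14,593,099.40.
So DOL = total CM / EBIT = $22,644,399.40 / $14,593,099.40 = 1.5517.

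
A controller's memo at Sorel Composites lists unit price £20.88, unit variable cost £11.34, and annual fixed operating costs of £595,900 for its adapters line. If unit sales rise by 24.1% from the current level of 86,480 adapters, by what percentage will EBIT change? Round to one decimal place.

+86.8%

Contribution at this volume is 86,480 × £9.54 = £825,019.20.
EBIT = £825,019.20 − £595,900 = £229,119.20.
Degree of operating leverage = £825,019.20 / £229,119.20 = 3.6008.
%ΔEBIT = DOL × %ΔSales = 3.6008 × +24.1% = +86.8%.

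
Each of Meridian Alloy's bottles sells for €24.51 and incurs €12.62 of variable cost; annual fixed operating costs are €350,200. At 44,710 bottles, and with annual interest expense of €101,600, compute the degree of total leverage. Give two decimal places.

6.66

Contribution at this volume is 44,710 × €11.89 = €531,601.90.
Operating income = contribution − fixed costs = €531,601.90 − €350,200 = €181,401.90. Interest = €101,600.00.
DOL = €531,601.90 ÷ €181,401.90 = 2.9305; DFL = €181,401.90 ÷ €79,801.90 = 2.2732.
DCL = DOL × DFL = 2.9305 × 2.2732 = 6.6616.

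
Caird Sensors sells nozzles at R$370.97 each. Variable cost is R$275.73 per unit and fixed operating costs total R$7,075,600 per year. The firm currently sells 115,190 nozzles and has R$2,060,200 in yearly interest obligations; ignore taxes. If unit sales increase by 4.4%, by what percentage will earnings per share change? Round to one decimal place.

+26.3%

At 115,190 units, contribution = 115,190 × R$95.24 = R$10,970,695.60.
Subtracting fixed costs: EBIT = R$10,970,695.60 − R$7,075,600 = R$3,895,095.60.
After interest of R$2,060,200.00, pre-tax earnings = R$1,834,895.60.
Degree of combined leverage = contribution ÷ (EBIT − I) = R$10,970,695.60 ÷ R$1,834,895.60 = 5.9789.
EPS therefore changes by 5.9789 × (+4.4%) = +26.3%.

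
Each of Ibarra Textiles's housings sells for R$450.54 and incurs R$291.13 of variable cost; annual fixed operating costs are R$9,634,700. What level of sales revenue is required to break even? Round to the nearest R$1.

R$27,230,523

Contribution margin per unit = R$450.54 − R$291.13 = R$159.41, a CM ratio of R$159.41 ÷ R$450.54 = 0.3538.
Break-even revenue = fixed costs × price ÷ CM = R$9,634,700 × R$450.54 ÷ R$159.41 = R$27,230,523.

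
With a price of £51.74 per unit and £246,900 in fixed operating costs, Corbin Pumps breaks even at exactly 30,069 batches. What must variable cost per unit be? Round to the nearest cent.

At break-even, FC = Q × (P − VC), so P − VC = £246,900 ÷ 30,069 = £8.2111.
Variable cost per unit = £51.74 − £8.2111 = £43.53.

£43.53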